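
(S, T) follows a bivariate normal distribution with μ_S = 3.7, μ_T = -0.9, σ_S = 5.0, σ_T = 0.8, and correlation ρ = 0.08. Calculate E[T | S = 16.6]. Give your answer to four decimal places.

-0.7349

E[T | S=x] = μ_T + ρ(σ_T/σ_S)(x − μ_S) for jointly normal variables.
E[T | S=16.6] = -0.9 + (0.08)·(0.8/5.0)·(16.6 − (3.7)) = -0.9 + (0.0128)·(12.9) = -0.7349.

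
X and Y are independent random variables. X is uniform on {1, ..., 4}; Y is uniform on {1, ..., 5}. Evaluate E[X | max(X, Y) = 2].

Outcomes with max(X, Y) = 2: (1,2), (2,1), (2,2), each with probability 1/20.
E[X | max(X, Y) = 2] = (1 + 2 + 2) / 3 = 5/3.

5/3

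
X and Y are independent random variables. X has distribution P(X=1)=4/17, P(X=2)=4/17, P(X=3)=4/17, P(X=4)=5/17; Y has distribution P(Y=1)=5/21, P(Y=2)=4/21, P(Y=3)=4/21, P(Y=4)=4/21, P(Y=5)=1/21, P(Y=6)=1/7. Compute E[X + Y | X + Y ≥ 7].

191/24

P(X + Y ≥ 7) = 40/119.
Summing (X+Y)·P(x,y) over outcomes with X + Y ≥ 7 gives 955/357.
E[X + Y | X + Y ≥ 7] = (955/357) / (40/119) = 191/24.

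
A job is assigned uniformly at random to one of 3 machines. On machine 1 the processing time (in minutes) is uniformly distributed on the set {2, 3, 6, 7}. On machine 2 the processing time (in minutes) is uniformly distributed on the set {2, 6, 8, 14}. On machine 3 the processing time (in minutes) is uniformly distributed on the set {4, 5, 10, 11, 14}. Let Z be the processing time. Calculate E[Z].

104/15

E[Z | machine 1] = (2+3+6+7)/4 = 9/2.
E[Z | machine 2] = (2+6+8+14)/4 = 15/2.
E[Z | machine 3] = (4+5+10+11+14)/5 = 44/5.
By the law of total expectation,
E[Z] = (1/3)·(9/2) + (1/3)·(15/2) + (1/3)·(44/5) = 104/15.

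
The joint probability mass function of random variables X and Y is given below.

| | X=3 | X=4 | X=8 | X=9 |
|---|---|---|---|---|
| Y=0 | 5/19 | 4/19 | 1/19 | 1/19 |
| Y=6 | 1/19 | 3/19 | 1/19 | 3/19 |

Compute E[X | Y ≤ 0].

48/11

P(Y ≤ 0) = 11/19.
Σ X·P over the event = 3·(5/19) + 4·(4/19) + 8·(1/19) + 9·(1/19) = 48/19.
E[X | Y ≤ 0] = (48/19) / (11/19) = 48/11.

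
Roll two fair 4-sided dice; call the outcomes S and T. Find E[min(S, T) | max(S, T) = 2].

4/3

Outcomes with max(S, T) = 2: (1,2), (2,1), (2,2), each with probability 1/16.
E[min(S, T) | max(S, T) = 2] = (1 + 1 + 2) / 3 = 4/3.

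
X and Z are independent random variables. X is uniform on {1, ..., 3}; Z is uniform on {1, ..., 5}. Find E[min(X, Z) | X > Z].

4/3

Outcomes with X > Z: (2,1), (3,1), (3,2), each with probability 1/15.
E[min(X, Z) | X > Z] = (1 + 1 + 2) / 3 = 4/3.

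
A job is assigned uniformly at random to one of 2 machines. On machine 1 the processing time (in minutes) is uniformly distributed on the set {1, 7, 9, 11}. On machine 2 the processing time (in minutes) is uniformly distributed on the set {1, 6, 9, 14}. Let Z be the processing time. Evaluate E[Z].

29/4

E[Z | machine 1] = (1+7+9+11)/4 = 7.
E[Z | machine 2] = (1+6+9+14)/4 = 15/2.
By the law of total expectation,
E[Z] = (1/2)·(7) + (1/2)·(15/2) = 29/4.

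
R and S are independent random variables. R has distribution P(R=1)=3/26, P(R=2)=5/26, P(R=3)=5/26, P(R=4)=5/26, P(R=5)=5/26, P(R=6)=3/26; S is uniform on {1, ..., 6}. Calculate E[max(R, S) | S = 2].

47/13

P(S = 2) = 1/6.
Summing max(R,S)·P(x,y) over outcomes with S = 2 gives 47/78.
E[max(R, S) | S = 2] = (47/78) / (1/6) = 47/13.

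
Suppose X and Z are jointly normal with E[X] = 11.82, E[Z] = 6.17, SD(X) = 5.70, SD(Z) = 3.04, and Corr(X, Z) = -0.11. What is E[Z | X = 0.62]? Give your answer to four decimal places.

6.8271

E[Z | X=x] = μ_Z + ρ(σ_Z/σ_X)(x − μ_X) for jointly normal variables.
E[Z | X=0.62] = 6.17 + (-0.11)·(3.04/5.70)·(0.62 − (11.82)) = 6.17 + (-0.058667)·(-11.2) = 6.8271.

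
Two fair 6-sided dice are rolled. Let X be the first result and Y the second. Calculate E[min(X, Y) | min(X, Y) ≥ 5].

21/4

Outcomes with min(X, Y) ≥ 5: (5,5), (5,6), (6,5), (6,6), each with probability 1/36.
E[min(X, Y) | min(X, Y) ≥ 5] = (5 + 5 + 5 + 6) / 4 = 21/4.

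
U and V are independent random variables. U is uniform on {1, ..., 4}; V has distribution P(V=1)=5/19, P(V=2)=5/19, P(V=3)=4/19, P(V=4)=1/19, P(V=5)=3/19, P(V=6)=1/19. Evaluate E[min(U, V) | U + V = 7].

22/9

P(U + V = 7) = 9/76.
Summing min(U,V)·P(x,y) over outcomes with U + V = 7 gives 11/38.
E[min(U, V) | U + V = 7] = (11/38) / (9/76) = 22/9.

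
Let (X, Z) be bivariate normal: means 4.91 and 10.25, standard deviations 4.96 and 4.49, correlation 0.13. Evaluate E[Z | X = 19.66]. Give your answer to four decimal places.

11.9858

E[Z | X=x] = μ_Z + ρ(σ_Z/σ_X)(x − μ_X) for jointly normal variables.
E[Z | X=19.66] = 10.25 + (0.13)·(4.49/4.96)·(19.66 − (4.91)) = 10.25 + (0.11768)·(14.75) = 11.9858.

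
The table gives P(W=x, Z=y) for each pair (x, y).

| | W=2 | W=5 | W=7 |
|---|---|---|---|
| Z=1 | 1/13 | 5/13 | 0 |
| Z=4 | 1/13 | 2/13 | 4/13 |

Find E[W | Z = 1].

9/2

P(Z = 1) = 6/13.
Σ W·P over the event = 2·(1/13) + 5·(5/13) = 27/13.
E[W | Z = 1] = (27/13) / (6/13) = 9/2.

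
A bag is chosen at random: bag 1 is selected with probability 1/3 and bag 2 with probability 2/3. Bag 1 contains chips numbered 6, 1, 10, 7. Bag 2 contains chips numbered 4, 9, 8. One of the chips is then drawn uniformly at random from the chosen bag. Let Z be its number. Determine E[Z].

20/3

E[Z | bag 1] = (6+1+10+7)/4 = 6.
E[Z | bag 2] = (4+9+8)/3 = 7.
E[Z] = (1/3)·(6) + (2/3)·(7) = 20/3.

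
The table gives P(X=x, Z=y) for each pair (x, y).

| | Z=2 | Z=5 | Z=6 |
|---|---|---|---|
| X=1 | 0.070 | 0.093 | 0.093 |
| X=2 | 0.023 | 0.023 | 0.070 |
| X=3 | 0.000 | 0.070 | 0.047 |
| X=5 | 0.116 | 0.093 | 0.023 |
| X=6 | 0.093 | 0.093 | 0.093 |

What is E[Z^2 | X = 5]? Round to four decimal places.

P(X = 5) = 0.232.
Σ Z^2·P over the event = 4·(0.116) + 25·(0.093) + 36·(0.023) = 3.617.
E[Z^2 | X = 5] = (3.617) / (0.232) = 15.5905.

15.5905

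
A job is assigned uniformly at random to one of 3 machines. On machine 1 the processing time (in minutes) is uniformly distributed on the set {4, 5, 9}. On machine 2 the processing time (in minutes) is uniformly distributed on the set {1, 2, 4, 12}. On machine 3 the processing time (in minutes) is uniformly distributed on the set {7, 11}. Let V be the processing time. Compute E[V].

E[V | machine 1] = (4+5+9)/3 = 6.
E[V | machine 2] = (1+2+4+12)/4 = 19/4.
E[V | machine 3] = (7+11)/2 = 9.
By the law of total expectation,
E[V] = (1/3)·(6) + (1/3)·(19/4) + (1/3)·(9) = 79/12.

79/12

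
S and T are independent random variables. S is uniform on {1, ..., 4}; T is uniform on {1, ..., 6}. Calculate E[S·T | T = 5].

25/2

P(T = 5) = 1/6.
Summing ST·P(x,y) over outcomes with T = 5 gives 25/12.
E[S·T | T = 5] = (25/12) / (1/6) = 25/2.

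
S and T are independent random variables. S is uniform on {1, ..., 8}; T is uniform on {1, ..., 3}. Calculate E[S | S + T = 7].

P(S + T = 7) = 1/8.
Summing S·P(x,y) over outcomes with S + T = 7 gives 5/8.
E[S | S + T = 7] = (5/8) / (1/8) = 5.

5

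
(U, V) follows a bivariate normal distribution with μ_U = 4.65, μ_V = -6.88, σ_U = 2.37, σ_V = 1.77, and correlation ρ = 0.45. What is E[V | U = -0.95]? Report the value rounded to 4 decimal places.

For a bivariate normal, E[V | U=x] = μ_V + ρ·(σ_V/σ_U)·(x − μ_U).
E[V | U=-0.95] = -6.88 + (0.45)·(1.77/2.37)·(-0.95 − (4.65)) = -6.88 + (0.33608)·(-5.6) = -8.7620.

-8.7620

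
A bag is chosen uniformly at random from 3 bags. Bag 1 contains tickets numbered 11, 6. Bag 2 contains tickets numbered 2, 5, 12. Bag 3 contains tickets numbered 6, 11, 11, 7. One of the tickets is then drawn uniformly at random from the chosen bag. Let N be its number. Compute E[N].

E[N | bag 1] = (11+6)/2 = 17/2.
E[N | bag 2] = (2+5+12)/3 = 19/3.
E[N | bag 3] = (6+11+11+7)/4 = 35/4.
By the law of total expectation,
E[N] = (1/3)·(17/2) + (1/3)·(19/3) + (1/3)·(35/4) = 283/36.

283/36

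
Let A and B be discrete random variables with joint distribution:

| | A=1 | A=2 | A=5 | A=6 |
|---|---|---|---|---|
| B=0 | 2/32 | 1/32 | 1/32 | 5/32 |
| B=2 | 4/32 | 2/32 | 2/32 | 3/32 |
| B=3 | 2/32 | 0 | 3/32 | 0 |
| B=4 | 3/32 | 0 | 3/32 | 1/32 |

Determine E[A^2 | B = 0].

211/9

P(B = 0) = 9/32.
Σ A^2·P over the event = 1·(2/32) + 4·(1/32) + 25·(1/32) + 36·(5/32) = 211/32.
E[A^2 | B = 0] = (211/32) / (9/32) = 211/9.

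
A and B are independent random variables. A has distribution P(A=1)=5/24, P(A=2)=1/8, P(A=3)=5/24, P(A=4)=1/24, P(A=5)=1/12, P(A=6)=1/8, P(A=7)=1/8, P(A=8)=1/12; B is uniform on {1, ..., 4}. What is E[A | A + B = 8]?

53/9

P(A + B = 8) = 3/32.
Summing A·P(x,y) over outcomes with A + B = 8 gives 53/96.
E[A | A + B = 8] = (53/96) / (3/32) = 53/9.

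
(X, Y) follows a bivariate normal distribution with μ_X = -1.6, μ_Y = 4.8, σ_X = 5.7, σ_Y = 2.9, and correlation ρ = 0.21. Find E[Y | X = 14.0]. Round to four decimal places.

The regression of Y on X has slope ρ·σ_Y/σ_X and passes through (μ_X, μ_Y).
E[Y | X=14.0] = 4.8 + (0.21)·(2.9/5.7)·(14.0 − (-1.6)) = 4.8 + (0.10684)·(15.6) = 6.4667.

6.4667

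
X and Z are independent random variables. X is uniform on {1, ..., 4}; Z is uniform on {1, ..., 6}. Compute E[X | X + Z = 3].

Outcomes with X + Z = 3: (1,2), (2,1), each with probability 1/24.
E[X | X + Z = 3] = (1 + 2) / 2 = 3/2.

3/2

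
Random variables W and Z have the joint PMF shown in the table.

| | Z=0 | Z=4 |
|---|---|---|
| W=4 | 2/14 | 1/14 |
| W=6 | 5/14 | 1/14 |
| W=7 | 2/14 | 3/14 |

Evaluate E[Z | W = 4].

P(W = 4) = 3/14.
Σ Z·P over the event = 0·(2/14) + 4·(1/14) = 2/7.
E[Z | W = 4] = (2/7) / (3/14) = 4/3.

4/3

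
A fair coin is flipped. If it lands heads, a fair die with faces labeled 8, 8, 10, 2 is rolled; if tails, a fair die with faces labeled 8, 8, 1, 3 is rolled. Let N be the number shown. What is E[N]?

6

E[N | heads] = (8+8+10+2)/4 = 7.
E[N | tails] = (8+8+1+3)/4 = 5.
E[N] = (1/2)·(7) + (1/2)·(5) = 6.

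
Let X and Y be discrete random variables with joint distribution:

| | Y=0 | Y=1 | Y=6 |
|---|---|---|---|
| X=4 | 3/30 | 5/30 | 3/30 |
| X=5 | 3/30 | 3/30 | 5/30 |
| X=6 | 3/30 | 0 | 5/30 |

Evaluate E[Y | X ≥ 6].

P(X ≥ 6) = 4/15.
Σ Y·P over the event = 0·(3/30) + 6·(5/30) = 1.
E[Y | X ≥ 6] = (1) / (4/15) = 15/4.

15/4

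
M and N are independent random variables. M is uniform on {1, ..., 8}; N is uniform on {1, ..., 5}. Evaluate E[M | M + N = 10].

P(M + N = 10) = 1/10.
Summing M·P(x,y) over outcomes with M + N = 10 gives 13/20.
E[M | M + N = 10] = (13/20) / (1/10) = 13/2.

13/2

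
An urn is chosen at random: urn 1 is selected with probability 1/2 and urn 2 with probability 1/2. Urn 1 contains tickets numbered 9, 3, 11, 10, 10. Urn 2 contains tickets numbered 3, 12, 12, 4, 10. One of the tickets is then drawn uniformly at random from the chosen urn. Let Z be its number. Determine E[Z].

E[Z | urn 1] = (9+3+11+10+10)/5 = 43/5.
E[Z | urn 2] = (3+12+12+4+10)/5 = 41/5.
E[Z] = (1/2)·(43/5) + (1/2)·(41/5) = 42/5.

42/5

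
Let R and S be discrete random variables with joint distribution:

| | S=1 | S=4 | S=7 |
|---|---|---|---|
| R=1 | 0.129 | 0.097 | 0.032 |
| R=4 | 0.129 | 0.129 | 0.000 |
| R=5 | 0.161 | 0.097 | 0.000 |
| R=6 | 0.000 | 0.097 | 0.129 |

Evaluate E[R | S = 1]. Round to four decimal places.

3.4606

P(S = 1) = 0.419.
Σ R·P over the event = 1·(0.129) + 4·(0.129) + 5·(0.161) = 1.450.
E[R | S = 1] = (1.450) / (0.419) = 3.4606.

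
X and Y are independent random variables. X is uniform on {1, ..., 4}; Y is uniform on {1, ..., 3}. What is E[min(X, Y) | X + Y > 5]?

P(X + Y > 5) = 1/4.
Summing min(X,Y)·P(x,y) over outcomes with X + Y > 5 gives 2/3.
E[min(X, Y) | X + Y > 5] = (2/3) / (1/4) = 8/3.

8/3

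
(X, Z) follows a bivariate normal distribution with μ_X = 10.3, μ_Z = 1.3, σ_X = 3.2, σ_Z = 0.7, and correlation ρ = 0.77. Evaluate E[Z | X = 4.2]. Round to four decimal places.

0.2725

E[Z | X=x] = μ_Z + ρ(σ_Z/σ_X)(x − μ_X) for jointly normal variables.
E[Z | X=4.2] = 1.3 + (0.77)·(0.7/3.2)·(4.2 − (10.3)) = 1.3 + (0.16844)·(-6.1) = 0.2725.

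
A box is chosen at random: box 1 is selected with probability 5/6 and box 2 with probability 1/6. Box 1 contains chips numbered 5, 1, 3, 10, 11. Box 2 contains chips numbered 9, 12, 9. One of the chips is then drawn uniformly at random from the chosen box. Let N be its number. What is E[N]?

20/3

E[N | box 1] = (5+1+3+10+11)/5 = 6.
E[N | box 2] = (9+12+9)/3 = 10.
By the law of total expectation,
E[N] = (5/6)·(6) + (1/6)·(10) = 20/3.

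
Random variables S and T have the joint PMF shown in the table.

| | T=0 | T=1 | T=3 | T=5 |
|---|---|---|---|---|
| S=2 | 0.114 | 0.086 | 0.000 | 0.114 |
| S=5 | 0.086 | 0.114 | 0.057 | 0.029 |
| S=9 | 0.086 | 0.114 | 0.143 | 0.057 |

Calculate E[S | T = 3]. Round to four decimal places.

7.8600

P(T = 3) = 0.200.
Σ S·P over the event = 5·(0.057) + 9·(0.143) = 1.572.
E[S | T = 3] = (1.572) / (0.200) = 7.8600.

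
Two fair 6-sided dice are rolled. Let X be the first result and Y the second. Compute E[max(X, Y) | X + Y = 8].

26/5

Outcomes with X + Y = 8: (2,6), (3,5), (4,4), (5,3), (6,2), each with probability 1/36.
E[max(X, Y) | X + Y = 8] = (6 + 5 + 4 + 5 + 6) / 5 = 26/5.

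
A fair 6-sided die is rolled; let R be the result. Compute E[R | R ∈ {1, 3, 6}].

P(R ∈ {1, 3, 6}) = 1/2.
Σ over the event: 1·1/6 + 3·1/6 + 6·1/6 = 5/3.
E[R | R ∈ {1, 3, 6}] = (5/3) / (1/2) = 10/3.

10/3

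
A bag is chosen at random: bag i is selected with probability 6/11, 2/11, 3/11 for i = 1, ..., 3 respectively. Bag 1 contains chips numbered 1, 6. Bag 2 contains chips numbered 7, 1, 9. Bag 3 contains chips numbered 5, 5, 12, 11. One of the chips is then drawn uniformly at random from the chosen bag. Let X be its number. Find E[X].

685/132

E[X | bag 1] = (1+6)/2 = 7/2.
E[X | bag 2] = (7+1+9)/3 = 17/3.
E[X | bag 3] = (5+5+12+11)/4 = 33/4.
E[X] = (6/11)·(7/2) + (2/11)·(17/3) + (3/11)·(33/4) = 685/132.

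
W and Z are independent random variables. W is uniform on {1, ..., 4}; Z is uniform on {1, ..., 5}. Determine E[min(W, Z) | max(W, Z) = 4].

Outcomes with max(W, Z) = 4: (1,4), (2,4), (3,4), (4,1), (4,2), (4,3), (4,4), each with probability 1/20.
E[min(W, Z) | max(W, Z) = 4] = (1 + 2 + 3 + 1 + 2 + 3 + 4) / 7 = 16/7.

16/7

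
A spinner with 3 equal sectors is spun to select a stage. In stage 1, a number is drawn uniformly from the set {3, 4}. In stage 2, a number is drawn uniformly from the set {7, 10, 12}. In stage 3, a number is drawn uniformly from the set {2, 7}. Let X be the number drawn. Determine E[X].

53/9

E[X | stage 1] = (3+4)/2 = 7/2.
E[X | stage 2] = (7+10+12)/3 = 29/3.
E[X | stage 3] = (2+7)/2 = 9/2.
E[X] = (1/3)·(7/2) + (1/3)·(29/3) + (1/3)·(9/2) = 53/9.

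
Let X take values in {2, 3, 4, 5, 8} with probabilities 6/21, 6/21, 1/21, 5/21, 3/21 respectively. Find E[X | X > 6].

P(X > 6) = 1/7.
Σ over the event: 8·1/7 = 8/7.
E[X | X > 6] = (8/7) / (1/7) = 8.

8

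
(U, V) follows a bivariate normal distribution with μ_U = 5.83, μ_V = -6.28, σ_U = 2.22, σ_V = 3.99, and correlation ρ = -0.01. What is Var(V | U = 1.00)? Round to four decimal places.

For a bivariate normal, Var(V | U=x) = σ_V²(1 − ρ²).
Var(V | U=1.00) = (3.99)²·(1 − (-0.01)²) = 15.9201·0.9999 = 15.9185.

15.9185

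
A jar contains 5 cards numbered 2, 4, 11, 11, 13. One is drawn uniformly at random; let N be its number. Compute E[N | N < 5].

3

P(N < 5) = 2/5.
Σ over the event: 2·1/5 + 4·1/5 = 6/5.
E[N | N < 5] = (6/5) / (2/5) = 3.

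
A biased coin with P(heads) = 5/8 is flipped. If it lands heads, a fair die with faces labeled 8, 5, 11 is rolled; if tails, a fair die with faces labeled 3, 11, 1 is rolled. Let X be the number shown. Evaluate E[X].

E[X | heads] = (8+5+11)/3 = 8.
E[X | tails] = (3+11+1)/3 = 5.
By the law of total expectation,
E[X] = (5/8)·(8) + (3/8)·(5) = 55/8.

55/8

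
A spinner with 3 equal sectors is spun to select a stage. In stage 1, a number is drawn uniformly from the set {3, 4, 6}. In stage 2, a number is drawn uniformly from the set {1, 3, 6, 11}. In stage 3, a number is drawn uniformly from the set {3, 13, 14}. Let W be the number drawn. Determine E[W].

235/36

E[W | stage 1] = (3+4+6)/3 = 13/3.
E[W | stage 2] = (1+3+6+11)/4 = 21/4.
E[W | stage 3] = (3+13+14)/3 = 10.
E[W] = (1/3)·(13/3) + (1/3)·(21/4) + (1/3)·(10) = 235/36.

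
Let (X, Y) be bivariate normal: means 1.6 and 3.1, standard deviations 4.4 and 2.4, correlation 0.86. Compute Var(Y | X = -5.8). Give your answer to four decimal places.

Var(Y | X=x) = (1 − ρ²)·σ_Y².
Var(Y | X=-5.8) = (2.4)²·(1 − (0.86)²) = 5.76·0.2604 = 1.4999.

1.4999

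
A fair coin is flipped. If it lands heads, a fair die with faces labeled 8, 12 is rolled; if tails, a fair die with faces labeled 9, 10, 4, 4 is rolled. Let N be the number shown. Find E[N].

E[N | heads] = (8+12)/2 = 10.
E[N | tails] = (9+10+4+4)/4 = 27/4.
E[N] = (1/2)·(10) + (1/2)·(27/4) = 67/8.

67/8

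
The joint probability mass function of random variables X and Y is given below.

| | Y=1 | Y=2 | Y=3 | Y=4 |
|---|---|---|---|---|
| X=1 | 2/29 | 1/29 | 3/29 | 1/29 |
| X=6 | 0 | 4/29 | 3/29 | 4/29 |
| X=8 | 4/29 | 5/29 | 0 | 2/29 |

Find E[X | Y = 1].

17/3

P(Y = 1) = 6/29.
Σ X·P over the event = 1·(2/29) + 8·(4/29) = 34/29.
E[X | Y = 1] = (34/29) / (6/29) = 17/3.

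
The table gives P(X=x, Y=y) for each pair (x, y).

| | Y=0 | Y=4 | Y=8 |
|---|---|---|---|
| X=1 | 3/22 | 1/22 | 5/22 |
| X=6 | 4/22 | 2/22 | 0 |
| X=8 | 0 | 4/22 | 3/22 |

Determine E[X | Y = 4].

P(Y = 4) = 7/22.
Σ X·P over the event = 1·(1/22) + 6·(2/22) + 8·(4/22) = 45/22.
E[X | Y = 4] = (45/22) / (7/22) = 45/7.

45/7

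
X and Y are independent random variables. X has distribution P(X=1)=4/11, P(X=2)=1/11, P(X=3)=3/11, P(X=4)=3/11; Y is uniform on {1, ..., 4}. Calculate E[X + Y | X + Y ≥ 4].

P(X + Y ≥ 4) = 35/44.
Summing (X+Y)·P(x,y) over outcomes with X + Y ≥ 4 gives 195/44.
E[X + Y | X + Y ≥ 4] = (195/44) / (35/44) = 39/7.

39/7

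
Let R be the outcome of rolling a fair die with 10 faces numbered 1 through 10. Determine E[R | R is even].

6

Given R is even, R is equally likely to be any of {2, 4, 6, 8, 10}.
E[R | R is even] = (2 + 4 + 6 + 8 + 10) / 5 = 6.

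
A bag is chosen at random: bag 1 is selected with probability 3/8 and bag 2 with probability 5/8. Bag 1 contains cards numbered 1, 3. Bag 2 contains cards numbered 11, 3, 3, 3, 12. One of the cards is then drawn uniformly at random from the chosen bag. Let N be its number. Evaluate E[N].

19/4

E[N | bag 1] = (1+3)/2 = 2.
E[N | bag 2] = (11+3+3+3+12)/5 = 32/5.
E[N] = (3/8)·(2) + (5/8)·(32/5) = 19/4.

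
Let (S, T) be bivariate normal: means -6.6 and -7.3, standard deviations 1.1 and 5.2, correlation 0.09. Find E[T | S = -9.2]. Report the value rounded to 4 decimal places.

For a bivariate normal, E[T | S=x] = μ_T + ρ·(σ_T/σ_S)·(x − μ_S).
E[T | S=-9.2] = -7.3 + (0.09)·(5.2/1.1)·(-9.2 − (-6.6)) = -7.3 + (0.42545)·(-2.6) = -8.4062.

-8.4062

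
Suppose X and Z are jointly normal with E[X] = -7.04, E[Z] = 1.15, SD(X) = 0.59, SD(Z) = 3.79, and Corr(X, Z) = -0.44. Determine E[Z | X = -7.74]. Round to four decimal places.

3.1285

E[Z | X=x] = μ_Z + ρ(σ_Z/σ_X)(x − μ_X) for jointly normal variables.
E[Z | X=-7.74] = 1.15 + (-0.44)·(3.79/0.59)·(-7.74 − (-7.04)) = 1.15 + (-2.8264)·(-0.7) = 3.1285.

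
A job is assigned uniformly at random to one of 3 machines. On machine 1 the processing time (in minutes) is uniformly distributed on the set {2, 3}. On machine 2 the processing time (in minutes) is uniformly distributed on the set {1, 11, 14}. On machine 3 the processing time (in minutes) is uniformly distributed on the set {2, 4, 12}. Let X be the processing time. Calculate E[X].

103/18

E[X | machine 1] = (2+3)/2 = 5/2.
E[X | machine 2] = (1+11+14)/3 = 26/3.
E[X | machine 3] = (2+4+12)/3 = 6.
E[X] = (1/3)·(5/2) + (1/3)·(26/3) + (1/3)·(6) = 103/18.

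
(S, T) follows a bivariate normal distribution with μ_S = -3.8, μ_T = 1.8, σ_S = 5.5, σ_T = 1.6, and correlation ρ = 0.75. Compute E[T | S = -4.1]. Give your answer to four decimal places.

1.7345

The regression of T on S has slope ρ·σ_T/σ_S and passes through (μ_S, μ_T).
E[T | S=-4.1] = 1.8 + (0.75)·(1.6/5.5)·(-4.1 − (-3.8)) = 1.8 + (0.21818)·(-0.3) = 1.7345.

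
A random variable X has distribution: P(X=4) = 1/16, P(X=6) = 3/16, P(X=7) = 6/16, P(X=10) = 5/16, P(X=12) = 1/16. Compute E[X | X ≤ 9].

P(X ≤ 9) = 5/8.
Σ over the event: 4·1/16 + 6·3/16 + 7·3/8 = 4.
E[X | X ≤ 9] = (4) / (5/8) = 32/5.

32/5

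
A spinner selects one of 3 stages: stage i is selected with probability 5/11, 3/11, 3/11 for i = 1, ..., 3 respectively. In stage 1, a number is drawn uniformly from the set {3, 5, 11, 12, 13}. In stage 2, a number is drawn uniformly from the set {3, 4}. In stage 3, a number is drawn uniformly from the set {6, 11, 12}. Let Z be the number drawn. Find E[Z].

167/22

E[Z | stage 1] = (3+5+11+12+13)/5 = 44/5.
E[Z | stage 2] = (3+4)/2 = 7/2.
E[Z | stage 3] = (6+11+12)/3 = 29/3.
E[Z] = (5/11)·(44/5) + (3/11)·(7/2) + (3/11)·(29/3) = 167/22.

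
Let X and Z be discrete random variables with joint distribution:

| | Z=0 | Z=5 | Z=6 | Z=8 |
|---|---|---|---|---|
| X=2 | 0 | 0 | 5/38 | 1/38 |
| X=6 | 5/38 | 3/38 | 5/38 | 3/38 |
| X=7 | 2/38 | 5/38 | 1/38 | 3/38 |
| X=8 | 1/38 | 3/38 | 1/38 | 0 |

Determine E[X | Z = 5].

P(Z = 5) = 11/38.
Σ X·P over the event = 6·(3/38) + 7·(5/38) + 8·(3/38) = 77/38.
E[X | Z = 5] = (77/38) / (11/38) = 7.

7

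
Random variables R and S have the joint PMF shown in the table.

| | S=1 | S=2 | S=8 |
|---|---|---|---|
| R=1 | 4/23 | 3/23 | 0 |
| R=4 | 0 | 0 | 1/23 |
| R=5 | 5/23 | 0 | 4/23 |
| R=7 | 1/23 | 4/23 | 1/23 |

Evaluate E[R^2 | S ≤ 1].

P(S ≤ 1) = 10/23.
Summing R^2·P(R=x,S=y) over the conditioning event gives 178/23.
E[R^2 | S ≤ 1] = (178/23) / (10/23) = 89/5.

89/5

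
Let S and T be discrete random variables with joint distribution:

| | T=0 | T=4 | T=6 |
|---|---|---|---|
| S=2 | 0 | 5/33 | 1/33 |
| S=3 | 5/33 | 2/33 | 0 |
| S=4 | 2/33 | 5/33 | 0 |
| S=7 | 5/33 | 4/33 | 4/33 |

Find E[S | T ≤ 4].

P(T ≤ 4) = 28/33.
Summing S·P(S=x,T=y) over the conditioning event gives 122/33.
E[S | T ≤ 4] = (122/33) / (28/33) = 61/14.

61/14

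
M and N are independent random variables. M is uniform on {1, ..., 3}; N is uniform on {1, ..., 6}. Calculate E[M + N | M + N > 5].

Outcomes with M + N > 5: (1,5), (1,6), (2,4), (2,5), (2,6), (3,3), (3,4), (3,5), (3,6), each with probability 1/18.
E[M + N | M + N > 5] = (6 + 7 + 6 + 7 + 8 + 6 + 7 + 8 + 9) / 9 = 64/9.

64/9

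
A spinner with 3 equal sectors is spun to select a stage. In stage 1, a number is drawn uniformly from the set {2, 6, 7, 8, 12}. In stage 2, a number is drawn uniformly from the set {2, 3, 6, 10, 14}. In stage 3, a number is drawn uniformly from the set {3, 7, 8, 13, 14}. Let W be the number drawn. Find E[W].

E[W | stage 1] = (2+6+7+8+12)/5 = 7.
E[W | stage 2] = (2+3+6+10+14)/5 = 7.
E[W | stage 3] = (3+7+8+13+14)/5 = 9.
By the law of total expectation,
E[W] = (1/3)·(7) + (1/3)·(7) + (1/3)·(9) = 23/3.

23/3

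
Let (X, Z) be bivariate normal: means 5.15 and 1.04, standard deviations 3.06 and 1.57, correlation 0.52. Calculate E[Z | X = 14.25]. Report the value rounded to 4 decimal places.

The regression of Z on X has slope ρ·σ_Z/σ_X and passes through (μ_X, μ_Z).
E[Z | X=14.25] = 1.04 + (0.52)·(1.57/3.06)·(14.25 − (5.15)) = 1.04 + (0.2668)·(9.1) = 3.4679.

3.4679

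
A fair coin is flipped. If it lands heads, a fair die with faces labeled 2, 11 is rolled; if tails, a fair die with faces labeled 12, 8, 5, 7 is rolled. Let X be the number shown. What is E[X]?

E[X | heads] = (2+11)/2 = 13/2.
E[X | tails] = (12+8+5+7)/4 = 8.
By the law of total expectation,
E[X] = (1/2)·(13/2) + (1/2)·(8) = 29/4.

29/4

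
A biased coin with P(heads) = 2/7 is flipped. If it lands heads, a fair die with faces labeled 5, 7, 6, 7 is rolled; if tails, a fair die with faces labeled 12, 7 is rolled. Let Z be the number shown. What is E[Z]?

60/7

E[Z | heads] = (5+7+6+7)/4 = 25/4.
E[Z | tails] = (12+7)/2 = 19/2.
E[Z] = (2/7)·(25/4) + (5/7)·(19/2) = 60/7.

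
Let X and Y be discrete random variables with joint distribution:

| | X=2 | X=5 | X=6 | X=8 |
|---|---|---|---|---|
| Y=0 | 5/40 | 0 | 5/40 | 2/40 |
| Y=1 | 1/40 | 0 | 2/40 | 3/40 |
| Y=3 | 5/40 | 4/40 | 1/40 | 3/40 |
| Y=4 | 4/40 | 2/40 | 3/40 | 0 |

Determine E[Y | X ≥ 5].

49/25

P(X ≥ 5) = 5/8.
Summing Y·P(X=x,Y=y) over the conditioning event gives 49/40.
E[Y | X ≥ 5] = (49/40) / (5/8) = 49/25.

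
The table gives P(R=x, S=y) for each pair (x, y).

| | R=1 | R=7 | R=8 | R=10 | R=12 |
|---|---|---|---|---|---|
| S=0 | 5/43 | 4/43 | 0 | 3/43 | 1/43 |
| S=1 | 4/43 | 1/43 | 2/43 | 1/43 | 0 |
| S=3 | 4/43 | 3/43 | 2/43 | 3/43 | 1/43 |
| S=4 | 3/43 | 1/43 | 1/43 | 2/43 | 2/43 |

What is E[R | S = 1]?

P(S = 1) = 8/43.
Summing R·P(R=x,S=y) over the conditioning event gives 37/43.
E[R | S = 1] = (37/43) / (8/43) = 37/8.

37/8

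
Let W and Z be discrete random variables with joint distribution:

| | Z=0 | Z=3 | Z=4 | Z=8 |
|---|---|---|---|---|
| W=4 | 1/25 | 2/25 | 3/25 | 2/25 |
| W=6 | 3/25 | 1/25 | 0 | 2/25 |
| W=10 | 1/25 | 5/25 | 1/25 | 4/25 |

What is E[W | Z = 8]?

P(Z = 8) = 8/25.
Σ W·P over the event = 4·(2/25) + 6·(2/25) + 10·(4/25) = 12/5.
E[W | Z = 8] = (12/5) / (8/25) = 15/2.

15/2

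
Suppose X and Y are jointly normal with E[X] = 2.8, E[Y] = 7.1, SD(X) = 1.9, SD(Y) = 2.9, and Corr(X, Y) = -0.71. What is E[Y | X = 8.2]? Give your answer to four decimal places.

1.2481

E[Y | X=x] = μ_Y + ρ(σ_Y/σ_X)(x − μ_X) for jointly normal variables.
E[Y | X=8.2] = 7.1 + (-0.71)·(2.9/1.9)·(8.2 − (2.8)) = 7.1 + (-1.08368)·(5.4) = 1.2481.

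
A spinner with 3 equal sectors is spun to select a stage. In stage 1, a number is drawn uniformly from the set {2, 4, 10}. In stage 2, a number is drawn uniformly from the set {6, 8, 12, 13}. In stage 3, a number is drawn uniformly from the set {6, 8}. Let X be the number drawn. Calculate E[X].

E[X | stage 1] = (2+4+10)/3 = 16/3.
E[X | stage 2] = (6+8+12+13)/4 = 39/4.
E[X | stage 3] = (6+8)/2 = 7.
By the law of total expectation,
E[X] = (1/3)·(16/3) + (1/3)·(39/4) + (1/3)·(7) = 265/36.

265/36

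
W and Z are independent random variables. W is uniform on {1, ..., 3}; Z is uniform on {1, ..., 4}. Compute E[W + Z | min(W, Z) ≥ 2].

11/2

Outcomes with min(W, Z) ≥ 2: (2,2), (2,3), (2,4), (3,2), (3,3), (3,4), each with probability 1/12.
E[W + Z | min(W, Z) ≥ 2] = (4 + 5 + 6 + 5 + 6 + 7) / 6 = 11/2.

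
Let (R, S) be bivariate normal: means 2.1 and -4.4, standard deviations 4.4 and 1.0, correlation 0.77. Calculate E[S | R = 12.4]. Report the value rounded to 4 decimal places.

The regression of S on R has slope ρ·σ_S/σ_R and passes through (μ_R, μ_S).
E[S | R=12.4] = -4.4 + (0.77)·(1.0/4.4)·(12.4 − (2.1)) = -4.4 + (0.175)·(10.3) = -2.5975.

-2.5975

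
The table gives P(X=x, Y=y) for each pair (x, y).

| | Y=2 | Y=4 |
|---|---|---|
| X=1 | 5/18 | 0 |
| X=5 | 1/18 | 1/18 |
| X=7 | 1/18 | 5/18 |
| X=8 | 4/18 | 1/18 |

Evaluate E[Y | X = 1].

2

P(X = 1) = 5/18.
Σ Y·P over the event = 2·(5/18) = 5/9.
E[Y | X = 1] = (5/9) / (5/18) = 2.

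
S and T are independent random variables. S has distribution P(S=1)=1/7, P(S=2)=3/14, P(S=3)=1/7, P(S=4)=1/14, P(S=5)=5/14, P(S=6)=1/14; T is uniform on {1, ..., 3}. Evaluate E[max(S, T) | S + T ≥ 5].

9/2

P(S + T ≥ 5) = 2/3.
Summing max(S,T)·P(x,y) over outcomes with S + T ≥ 5 gives 3.
E[max(S, T) | S + T ≥ 5] = (3) / (2/3) = 9/2.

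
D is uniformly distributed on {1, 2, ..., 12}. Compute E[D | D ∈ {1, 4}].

P(D ∈ {1, 4}) = 1/6.
Σ over the event: 1·1/12 + 4·1/12 = 5/12.
E[D | D ∈ {1, 4}] = (5/12) / (1/6) = 5/2.

5/2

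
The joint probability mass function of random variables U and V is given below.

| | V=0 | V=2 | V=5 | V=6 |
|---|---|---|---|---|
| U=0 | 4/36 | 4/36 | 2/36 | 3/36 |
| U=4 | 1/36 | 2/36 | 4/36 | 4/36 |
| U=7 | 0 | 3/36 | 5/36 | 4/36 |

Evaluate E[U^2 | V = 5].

P(V = 5) = 11/36.
Summing U^2·P(U=x,V=y) over the conditioning event gives 103/12.
E[U^2 | V = 5] = (103/12) / (11/36) = 309/11.

309/11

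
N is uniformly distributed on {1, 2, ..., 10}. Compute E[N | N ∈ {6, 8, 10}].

P(N ∈ {6, 8, 10}) = 3/10.
Σ over the event: 6·1/10 + 8·1/10 + 10·1/10 = 12/5.
E[N | N ∈ {6, 8, 10}] = (12/5) / (3/10) = 8.

8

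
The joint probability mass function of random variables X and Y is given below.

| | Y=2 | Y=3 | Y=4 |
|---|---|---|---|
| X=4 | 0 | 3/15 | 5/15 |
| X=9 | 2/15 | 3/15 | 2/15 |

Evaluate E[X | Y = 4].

38/7

P(Y = 4) = 7/15.
Σ X·P over the event = 4·(5/15) + 9·(2/15) = 38/15.
E[X | Y = 4] = (38/15) / (7/15) = 38/7.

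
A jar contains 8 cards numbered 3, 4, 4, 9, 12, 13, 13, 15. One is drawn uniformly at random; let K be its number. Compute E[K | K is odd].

P(K is odd) = 5/8.
Σ over the event: 3·1/8 + 9·1/8 + 13·1/4 + 15·1/8 = 53/8.
E[K | K is odd] = (53/8) / (5/8) = 53/5.

53/5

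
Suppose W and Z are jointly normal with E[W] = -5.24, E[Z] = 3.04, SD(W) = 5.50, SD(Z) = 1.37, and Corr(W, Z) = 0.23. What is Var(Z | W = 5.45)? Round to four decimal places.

The conditional variance in a bivariate normal is σ_Z²(1 − ρ²), independent of x.
Var(Z | W=5.45) = (1.37)²·(1 − (0.23)²) = 1.8769·0.9471 = 1.7776.

1.7776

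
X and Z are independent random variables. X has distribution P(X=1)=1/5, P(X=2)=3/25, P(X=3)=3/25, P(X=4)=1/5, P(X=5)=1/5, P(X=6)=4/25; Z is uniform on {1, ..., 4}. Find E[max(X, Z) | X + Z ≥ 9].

P(X + Z ≥ 9) = 13/100.
Summing max(X,Z)·P(x,y) over outcomes with X + Z ≥ 9 gives 73/100.
E[max(X, Z) | X + Z ≥ 9] = (73/100) / (13/100) = 73/13.

73/13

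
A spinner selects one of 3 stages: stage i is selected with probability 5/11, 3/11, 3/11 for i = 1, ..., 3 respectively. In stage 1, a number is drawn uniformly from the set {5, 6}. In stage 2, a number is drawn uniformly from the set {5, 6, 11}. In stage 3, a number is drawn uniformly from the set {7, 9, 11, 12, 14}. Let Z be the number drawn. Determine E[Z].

813/110

E[Z | stage 1] = (5+6)/2 = 11/2.
E[Z | stage 2] = (5+6+11)/3 = 22/3.
E[Z | stage 3] = (7+9+11+12+14)/5 = 53/5.
By the law of total expectation,
E[Z] = (5/11)·(11/2) + (3/11)·(22/3) + (3/11)·(53/5) = 813/110.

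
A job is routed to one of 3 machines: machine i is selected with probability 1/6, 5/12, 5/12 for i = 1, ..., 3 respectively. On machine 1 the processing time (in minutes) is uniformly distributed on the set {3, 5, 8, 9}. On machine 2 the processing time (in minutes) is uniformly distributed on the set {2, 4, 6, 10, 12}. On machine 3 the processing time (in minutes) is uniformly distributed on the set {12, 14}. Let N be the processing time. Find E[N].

E[N | machine 1] = (3+5+8+9)/4 = 25/4.
E[N | machine 2] = (2+4+6+10+12)/5 = 34/5.
E[N | machine 3] = (12+14)/2 = 13.
E[N] = (1/6)·(25/4) + (5/12)·(34/5) + (5/12)·(13) = 223/24.

223/24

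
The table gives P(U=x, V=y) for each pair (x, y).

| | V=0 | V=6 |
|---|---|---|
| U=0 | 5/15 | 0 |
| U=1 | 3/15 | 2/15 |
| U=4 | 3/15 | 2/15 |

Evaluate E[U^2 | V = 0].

51/11

P(V = 0) = 11/15.
Σ U^2·P over the event = 0·(5/15) + 1·(3/15) + 16·(3/15) = 17/5.
E[U^2 | V = 0] = (17/5) / (11/15) = 51/11.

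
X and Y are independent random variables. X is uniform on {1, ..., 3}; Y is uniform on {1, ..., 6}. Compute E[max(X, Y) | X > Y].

8/3

Outcomes with X > Y: (2,1), (3,1), (3,2), each with probability 1/18.
E[max(X, Y) | X > Y] = (2 + 3 + 3) / 3 = 8/3.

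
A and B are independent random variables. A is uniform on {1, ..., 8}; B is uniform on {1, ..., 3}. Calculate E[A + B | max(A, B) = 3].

Outcomes with max(A, B) = 3: (1,3), (2,3), (3,1), (3,2), (3,3), each with probability 1/24.
E[A + B | max(A, B) = 3] = (4 + 5 + 4 + 5 + 6) / 5 = 24/5.

24/5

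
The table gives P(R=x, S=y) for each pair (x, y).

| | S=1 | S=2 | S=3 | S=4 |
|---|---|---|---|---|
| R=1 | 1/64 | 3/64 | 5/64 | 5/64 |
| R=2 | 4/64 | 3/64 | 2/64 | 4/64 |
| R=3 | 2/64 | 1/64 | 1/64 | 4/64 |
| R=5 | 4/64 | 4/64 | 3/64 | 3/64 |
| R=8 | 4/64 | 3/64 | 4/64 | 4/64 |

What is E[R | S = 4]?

18/5

P(S = 4) = 5/16.
Summing R·P(R=x,S=y) over the conditioning event gives 9/8.
E[R | S = 4] = (9/8) / (5/16) = 18/5.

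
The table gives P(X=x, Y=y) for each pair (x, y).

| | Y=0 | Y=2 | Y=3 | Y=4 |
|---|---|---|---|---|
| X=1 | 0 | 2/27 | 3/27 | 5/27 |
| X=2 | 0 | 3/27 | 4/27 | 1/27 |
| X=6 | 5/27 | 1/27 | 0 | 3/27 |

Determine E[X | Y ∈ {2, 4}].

P(Y ∈ {2, 4}) = 5/9.
Σ X·P over the event = 1·(2/27) + 1·(5/27) + 2·(3/27) + 2·(1/27) + 6·(1/27) + 6·(3/27) = 13/9.
E[X | Y ∈ {2, 4}] = (13/9) / (5/9) = 13/5.

13/5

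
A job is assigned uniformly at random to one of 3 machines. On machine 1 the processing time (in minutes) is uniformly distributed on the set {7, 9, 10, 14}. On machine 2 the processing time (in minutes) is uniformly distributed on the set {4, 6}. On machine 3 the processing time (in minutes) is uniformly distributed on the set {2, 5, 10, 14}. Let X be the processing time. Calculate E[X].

91/12

E[X | machine 1] = (7+9+10+14)/4 = 10.
E[X | machine 2] = (4+6)/2 = 5.
E[X | machine 3] = (2+5+10+14)/4 = 31/4.
By the law of total expectation,
E[X] = (1/3)·(10) + (1/3)·(5) + (1/3)·(31/4) = 91/12.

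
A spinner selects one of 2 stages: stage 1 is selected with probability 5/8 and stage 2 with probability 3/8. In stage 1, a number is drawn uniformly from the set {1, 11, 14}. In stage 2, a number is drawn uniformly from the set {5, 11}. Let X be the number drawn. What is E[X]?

E[X | stage 1] = (1+11+14)/3 = 26/3.
E[X | stage 2] = (5+11)/2 = 8.
By the law of total expectation,
E[X] = (5/8)·(26/3) + (3/8)·(8) = 101/12.

101/12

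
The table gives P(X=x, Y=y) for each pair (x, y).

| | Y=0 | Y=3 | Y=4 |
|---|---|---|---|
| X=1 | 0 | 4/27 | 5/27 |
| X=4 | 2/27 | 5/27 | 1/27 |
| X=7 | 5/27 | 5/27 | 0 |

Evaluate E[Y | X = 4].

P(X = 4) = 8/27.
Σ Y·P over the event = 0·(2/27) + 3·(5/27) + 4·(1/27) = 19/27.
E[Y | X = 4] = (19/27) / (8/27) = 19/8.

19/8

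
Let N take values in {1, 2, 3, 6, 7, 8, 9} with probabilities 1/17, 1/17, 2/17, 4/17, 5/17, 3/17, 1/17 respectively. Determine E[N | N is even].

P(N is even) = 8/17.
Σ over the event: 2·1/17 + 6·4/17 + 8·3/17 = 50/17.
E[N | N is even] = (50/17) / (8/17) = 25/4.

25/4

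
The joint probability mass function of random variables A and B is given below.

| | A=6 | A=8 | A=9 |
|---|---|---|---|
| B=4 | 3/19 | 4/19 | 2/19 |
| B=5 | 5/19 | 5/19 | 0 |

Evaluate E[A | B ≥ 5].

P(B ≥ 5) = 10/19.
Σ A·P over the event = 6·(5/19) + 8·(5/19) = 70/19.
E[A | B ≥ 5] = (70/19) / (10/19) = 7.

7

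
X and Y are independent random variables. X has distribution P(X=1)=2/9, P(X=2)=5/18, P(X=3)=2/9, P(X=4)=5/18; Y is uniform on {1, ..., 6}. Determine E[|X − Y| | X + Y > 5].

P(X + Y > 5) = 16/27.
Summing |X−Y|·P(x,y) over outcomes with X + Y > 5 gives 5/4.
E[|X − Y| | X + Y > 5] = (5/4) / (16/27) = 135/64.

135/64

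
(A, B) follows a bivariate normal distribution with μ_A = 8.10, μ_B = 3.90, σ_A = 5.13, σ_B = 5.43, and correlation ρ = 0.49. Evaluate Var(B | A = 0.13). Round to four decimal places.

22.4056

The conditional variance in a bivariate normal is σ_B²(1 − ρ²), independent of x.
Var(B | A=0.13) = (5.43)²·(1 − (0.49)²) = 29.4849·0.7599 = 22.4056.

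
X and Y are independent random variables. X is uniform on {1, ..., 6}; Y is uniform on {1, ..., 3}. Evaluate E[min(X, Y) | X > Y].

P(X > Y) = 2/3.
Summing min(X,Y)·P(x,y) over outcomes with X > Y gives 11/9.
E[min(X, Y) | X > Y] = (11/9) / (2/3) = 11/6.

11/6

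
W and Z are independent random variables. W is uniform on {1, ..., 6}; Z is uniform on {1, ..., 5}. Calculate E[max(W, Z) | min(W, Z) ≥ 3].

P(min(W, Z) ≥ 3) = 2/5.
Summing max(W,Z)·P(x,y) over outcomes with min(W, Z) ≥ 3 gives 29/15.
E[max(W, Z) | min(W, Z) ≥ 3] = (29/15) / (2/5) = 29/6.

29/6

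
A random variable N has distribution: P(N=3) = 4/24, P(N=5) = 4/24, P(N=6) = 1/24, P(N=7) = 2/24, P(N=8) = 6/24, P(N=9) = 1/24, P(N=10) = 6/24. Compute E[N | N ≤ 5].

4

P(N ≤ 5) = 1/3.
Σ over the event: 3·1/6 + 5·1/6 = 4/3.
E[N | N ≤ 5] = (4/3) / (1/3) = 4.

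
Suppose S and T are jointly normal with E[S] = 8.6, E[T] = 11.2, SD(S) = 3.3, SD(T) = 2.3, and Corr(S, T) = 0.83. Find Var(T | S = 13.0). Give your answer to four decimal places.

The conditional variance in a bivariate normal is σ_T²(1 − ρ²), independent of x.
Var(T | S=13.0) = (2.3)²·(1 − (0.83)²) = 5.29·0.3111 = 1.6457.

1.6457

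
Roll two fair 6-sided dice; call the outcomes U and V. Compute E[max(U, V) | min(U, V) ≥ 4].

Outcomes with min(U, V) ≥ 4: (4,4), (4,5), (4,6), (5,4), (5,5), (5,6), (6,4), (6,5), (6,6), each with probability 1/36.
E[max(U, V) | min(U, V) ≥ 4] = (4 + 5 + 6 + 5 + 5 + 6 + 6 + 6 + 6) / 9 = 49/9.

49/9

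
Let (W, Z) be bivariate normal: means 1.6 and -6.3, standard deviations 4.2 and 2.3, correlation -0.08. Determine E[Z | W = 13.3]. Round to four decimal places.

The regression of Z on W has slope ρ·σ_Z/σ_W and passes through (μ_W, μ_Z).
E[Z | W=13.3] = -6.3 + (-0.08)·(2.3/4.2)·(13.3 − (1.6)) = -6.3 + (-0.04381)·(11.7) = -6.8126.

-6.8126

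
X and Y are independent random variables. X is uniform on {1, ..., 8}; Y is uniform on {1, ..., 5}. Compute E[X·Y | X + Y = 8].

Outcomes with X + Y = 8: (3,5), (4,4), (5,3), (6,2), (7,1), each with probability 1/40.
E[X·Y | X + Y = 8] = (15 + 16 + 15 + 12 + 7) / 5 = 13.

13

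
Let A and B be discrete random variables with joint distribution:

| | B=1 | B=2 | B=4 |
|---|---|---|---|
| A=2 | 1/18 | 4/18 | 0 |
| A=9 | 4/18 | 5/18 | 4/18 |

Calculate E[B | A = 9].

P(A = 9) = 13/18.
Σ B·P over the event = 1·(4/18) + 2·(5/18) + 4·(4/18) = 5/3.
E[B | A = 9] = (5/3) / (13/18) = 30/13.

30/13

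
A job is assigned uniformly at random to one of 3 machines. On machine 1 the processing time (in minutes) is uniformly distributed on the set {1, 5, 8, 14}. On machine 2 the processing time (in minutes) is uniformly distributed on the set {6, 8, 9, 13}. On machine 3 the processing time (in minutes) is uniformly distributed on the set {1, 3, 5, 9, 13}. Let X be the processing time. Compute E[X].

37/5

E[X | machine 1] = (1+5+8+14)/4 = 7.
E[X | machine 2] = (6+8+9+13)/4 = 9.
E[X | machine 3] = (1+3+5+9+13)/5 = 31/5.
By the law of total expectation,
E[X] = (1/3)·(7) + (1/3)·(9) + (1/3)·(31/5) = 37/5.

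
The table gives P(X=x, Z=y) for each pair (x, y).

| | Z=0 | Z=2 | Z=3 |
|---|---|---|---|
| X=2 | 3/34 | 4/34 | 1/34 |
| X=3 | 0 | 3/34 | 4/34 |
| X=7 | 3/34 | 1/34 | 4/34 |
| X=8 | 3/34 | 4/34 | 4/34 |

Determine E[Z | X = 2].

P(X = 2) = 4/17.
Σ Z·P over the event = 0·(3/34) + 2·(4/34) + 3·(1/34) = 11/34.
E[Z | X = 2] = (11/34) / (4/17) = 11/8.

11/8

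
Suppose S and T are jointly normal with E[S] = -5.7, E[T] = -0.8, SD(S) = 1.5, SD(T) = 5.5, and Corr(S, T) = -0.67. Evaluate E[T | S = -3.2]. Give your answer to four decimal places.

E[T | S=x] = μ_T + ρ(σ_T/σ_S)(x − μ_S) for jointly normal variables.
E[T | S=-3.2] = -0.8 + (-0.67)·(5.5/1.5)·(-3.2 − (-5.7)) = -0.8 + (-2.45667)·(2.5) = -6.9417.

-6.9417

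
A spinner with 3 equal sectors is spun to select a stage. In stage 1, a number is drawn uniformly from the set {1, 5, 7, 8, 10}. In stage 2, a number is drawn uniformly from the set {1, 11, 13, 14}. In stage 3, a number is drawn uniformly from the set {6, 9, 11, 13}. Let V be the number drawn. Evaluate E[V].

E[V | stage 1] = (1+5+7+8+10)/5 = 31/5.
E[V | stage 2] = (1+11+13+14)/4 = 39/4.
E[V | stage 3] = (6+9+11+13)/4 = 39/4.
By the law of total expectation,
E[V] = (1/3)·(31/5) + (1/3)·(39/4) + (1/3)·(39/4) = 257/30.

257/30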